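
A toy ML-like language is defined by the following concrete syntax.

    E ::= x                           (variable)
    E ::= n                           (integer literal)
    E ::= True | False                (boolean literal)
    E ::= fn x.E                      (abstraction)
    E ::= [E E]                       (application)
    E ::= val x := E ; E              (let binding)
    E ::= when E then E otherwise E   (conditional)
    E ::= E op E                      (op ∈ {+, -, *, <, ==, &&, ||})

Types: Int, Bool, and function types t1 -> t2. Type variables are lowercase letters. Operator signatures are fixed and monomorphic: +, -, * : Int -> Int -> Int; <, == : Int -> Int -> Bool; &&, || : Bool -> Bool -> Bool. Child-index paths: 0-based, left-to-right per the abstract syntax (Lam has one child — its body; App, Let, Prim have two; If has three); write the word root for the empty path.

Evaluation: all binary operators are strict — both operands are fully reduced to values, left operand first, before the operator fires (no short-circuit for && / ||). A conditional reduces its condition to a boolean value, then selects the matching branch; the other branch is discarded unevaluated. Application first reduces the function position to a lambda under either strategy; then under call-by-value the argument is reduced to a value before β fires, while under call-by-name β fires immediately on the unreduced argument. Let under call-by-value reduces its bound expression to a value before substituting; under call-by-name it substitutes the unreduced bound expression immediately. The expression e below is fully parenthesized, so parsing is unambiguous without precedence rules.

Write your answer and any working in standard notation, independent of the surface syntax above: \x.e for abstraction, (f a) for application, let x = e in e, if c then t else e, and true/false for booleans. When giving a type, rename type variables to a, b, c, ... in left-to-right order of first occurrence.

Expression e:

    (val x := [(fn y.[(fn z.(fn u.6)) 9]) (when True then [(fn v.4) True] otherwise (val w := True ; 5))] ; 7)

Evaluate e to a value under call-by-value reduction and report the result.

Answer: 7

Derivation:
step 0: (let x = ((\y.((\z.(\u.6)) 9)) (if true then ((\v.4) true) else (let w = true in 5))) in 7)
step 1: [if@0.1] (let x = ((\y.((\z.(\u.6)) 9)) ((\v.4) true)) in 7)
step 2: [beta@0.1] (let x = ((\y.((\z.(\u.6)) 9)) 4) in 7)
step 3: [beta@0] (let x = ((\z.(\u.6)) 9) in 7)
step 4: [beta@0] (let x = (\u.6) in 7)
step 5: [let@root] 7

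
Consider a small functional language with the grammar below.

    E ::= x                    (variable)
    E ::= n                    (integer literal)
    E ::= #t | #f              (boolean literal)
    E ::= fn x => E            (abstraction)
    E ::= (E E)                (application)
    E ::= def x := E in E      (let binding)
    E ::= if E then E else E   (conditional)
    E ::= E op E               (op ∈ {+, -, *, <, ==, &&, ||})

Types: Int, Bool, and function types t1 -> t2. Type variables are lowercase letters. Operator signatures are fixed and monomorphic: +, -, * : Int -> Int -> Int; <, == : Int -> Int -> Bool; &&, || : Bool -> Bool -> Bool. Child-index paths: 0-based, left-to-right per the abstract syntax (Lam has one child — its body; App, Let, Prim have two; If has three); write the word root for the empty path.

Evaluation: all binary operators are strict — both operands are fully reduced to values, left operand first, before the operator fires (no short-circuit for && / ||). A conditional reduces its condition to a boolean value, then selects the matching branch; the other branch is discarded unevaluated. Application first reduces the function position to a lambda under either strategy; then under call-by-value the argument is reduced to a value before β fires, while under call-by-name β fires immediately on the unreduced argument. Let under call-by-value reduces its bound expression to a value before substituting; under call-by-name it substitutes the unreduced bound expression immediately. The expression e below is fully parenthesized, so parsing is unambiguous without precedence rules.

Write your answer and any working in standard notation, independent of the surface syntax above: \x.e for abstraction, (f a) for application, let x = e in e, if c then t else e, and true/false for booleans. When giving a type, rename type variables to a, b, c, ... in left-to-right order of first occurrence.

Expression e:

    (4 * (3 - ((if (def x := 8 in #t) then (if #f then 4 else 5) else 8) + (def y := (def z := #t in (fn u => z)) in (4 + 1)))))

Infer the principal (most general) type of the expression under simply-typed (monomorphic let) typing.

Derivation:
  unify Int ~ Int
  unify Int ~ Int
let x : Int
  unify Bool ~ Bool
  unify Bool ~ Bool
  unify Int ~ Int
  unify Int ~ Int
  unify Int ~ Int
let z : Bool
z : Bool
\u._ : a -> Bool
let y : a -> Bool
  unify Int ~ Int
  unify Int ~ Int
  unify Int ~ Int
  unify Int ~ Int
  unify Int ~ Int

Answer: Int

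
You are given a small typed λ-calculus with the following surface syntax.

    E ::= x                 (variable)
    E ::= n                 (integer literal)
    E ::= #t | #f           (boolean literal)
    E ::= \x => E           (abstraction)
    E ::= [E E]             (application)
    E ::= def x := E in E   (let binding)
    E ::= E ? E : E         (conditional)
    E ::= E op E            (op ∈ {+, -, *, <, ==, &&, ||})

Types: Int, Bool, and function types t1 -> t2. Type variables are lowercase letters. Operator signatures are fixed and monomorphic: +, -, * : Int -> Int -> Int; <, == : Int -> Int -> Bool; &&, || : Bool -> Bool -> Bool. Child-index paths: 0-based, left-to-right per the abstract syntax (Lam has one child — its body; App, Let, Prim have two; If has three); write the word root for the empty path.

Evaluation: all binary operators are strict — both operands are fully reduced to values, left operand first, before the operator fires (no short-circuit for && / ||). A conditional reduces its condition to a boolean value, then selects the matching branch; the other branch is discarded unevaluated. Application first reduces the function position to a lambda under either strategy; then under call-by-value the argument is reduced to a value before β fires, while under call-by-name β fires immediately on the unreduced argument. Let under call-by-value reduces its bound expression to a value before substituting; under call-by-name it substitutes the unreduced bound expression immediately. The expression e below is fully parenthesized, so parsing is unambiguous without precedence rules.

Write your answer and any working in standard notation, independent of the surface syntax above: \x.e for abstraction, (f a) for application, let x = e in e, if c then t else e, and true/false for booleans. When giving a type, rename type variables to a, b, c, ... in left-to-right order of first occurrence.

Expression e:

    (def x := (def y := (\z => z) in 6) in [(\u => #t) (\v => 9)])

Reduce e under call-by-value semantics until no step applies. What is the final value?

Answer: true

Trace:
step 0: (let x = (let y = (\z.z) in 6) in ((\u.true) (\v.9)))
step 1: [let@0] (let x = 6 in ((\u.true) (\v.9)))
step 2: [let@root] ((\u.true) (\v.9))
step 3: [beta@root] true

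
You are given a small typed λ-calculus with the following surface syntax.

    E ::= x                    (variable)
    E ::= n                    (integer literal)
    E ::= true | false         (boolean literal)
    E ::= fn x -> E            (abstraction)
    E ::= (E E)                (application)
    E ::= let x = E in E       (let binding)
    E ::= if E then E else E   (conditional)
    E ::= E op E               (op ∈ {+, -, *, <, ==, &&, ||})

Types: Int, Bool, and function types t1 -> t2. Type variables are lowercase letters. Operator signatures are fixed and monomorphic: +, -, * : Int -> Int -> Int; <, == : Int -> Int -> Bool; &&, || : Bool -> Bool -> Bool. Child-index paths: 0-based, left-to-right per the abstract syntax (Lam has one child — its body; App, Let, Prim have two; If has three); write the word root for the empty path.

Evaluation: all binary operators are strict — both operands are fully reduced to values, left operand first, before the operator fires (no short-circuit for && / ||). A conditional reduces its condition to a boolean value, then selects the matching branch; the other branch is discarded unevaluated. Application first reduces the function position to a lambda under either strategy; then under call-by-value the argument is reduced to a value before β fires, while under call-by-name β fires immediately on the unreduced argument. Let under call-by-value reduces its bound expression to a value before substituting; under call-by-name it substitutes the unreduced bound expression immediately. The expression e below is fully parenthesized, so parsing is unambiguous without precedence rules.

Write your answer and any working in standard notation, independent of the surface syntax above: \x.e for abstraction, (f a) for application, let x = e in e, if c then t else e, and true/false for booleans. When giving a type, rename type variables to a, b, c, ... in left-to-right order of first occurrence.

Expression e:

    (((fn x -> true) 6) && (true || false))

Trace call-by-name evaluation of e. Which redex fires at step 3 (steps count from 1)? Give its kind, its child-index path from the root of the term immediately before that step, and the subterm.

Answer: delta at root : (true && true)

Working:
step 0: (((\x.true) 6) && (true || false))
step 1: [beta@0] (true && (true || false))
step 2: [delta@1] (true && true)
step 3: [delta@root] true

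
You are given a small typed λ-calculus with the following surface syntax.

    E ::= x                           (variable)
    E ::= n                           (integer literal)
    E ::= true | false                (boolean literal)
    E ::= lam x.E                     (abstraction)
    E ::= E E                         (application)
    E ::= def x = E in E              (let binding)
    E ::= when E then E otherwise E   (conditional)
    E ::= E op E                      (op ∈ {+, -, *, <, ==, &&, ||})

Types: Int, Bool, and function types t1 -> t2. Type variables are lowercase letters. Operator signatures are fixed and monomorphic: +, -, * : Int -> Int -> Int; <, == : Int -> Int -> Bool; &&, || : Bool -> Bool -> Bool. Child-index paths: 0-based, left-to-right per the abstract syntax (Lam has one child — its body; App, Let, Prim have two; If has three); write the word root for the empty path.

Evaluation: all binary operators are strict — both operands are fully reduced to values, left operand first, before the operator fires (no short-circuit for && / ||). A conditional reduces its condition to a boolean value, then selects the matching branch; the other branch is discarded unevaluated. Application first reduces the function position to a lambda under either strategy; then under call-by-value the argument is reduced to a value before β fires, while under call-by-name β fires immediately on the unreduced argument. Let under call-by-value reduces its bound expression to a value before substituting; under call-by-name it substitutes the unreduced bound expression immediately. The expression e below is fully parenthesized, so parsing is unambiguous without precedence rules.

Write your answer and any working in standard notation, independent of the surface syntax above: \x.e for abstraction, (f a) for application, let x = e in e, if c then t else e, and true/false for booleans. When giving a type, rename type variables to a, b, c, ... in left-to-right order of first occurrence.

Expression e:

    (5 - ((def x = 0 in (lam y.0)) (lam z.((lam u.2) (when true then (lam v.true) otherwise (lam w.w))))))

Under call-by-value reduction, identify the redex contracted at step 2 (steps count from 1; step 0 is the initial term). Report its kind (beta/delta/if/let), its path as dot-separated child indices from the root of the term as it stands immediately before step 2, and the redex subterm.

Answer: beta at 1 : ((\y.0) (\z.((\u.2) (if true then (\v.true) else (\w.w)))))

Working:
step 0: (5 - ((let x = 0 in (\y.0)) (\z.((\u.2) (if true then (\v.true) else (\w.w))))))
step 1: [let@1.0] (5 - ((\y.0) (\z.((\u.2) (if true then (\v.true) else (\w.w))))))
step 2: [beta@1] (5 - 0)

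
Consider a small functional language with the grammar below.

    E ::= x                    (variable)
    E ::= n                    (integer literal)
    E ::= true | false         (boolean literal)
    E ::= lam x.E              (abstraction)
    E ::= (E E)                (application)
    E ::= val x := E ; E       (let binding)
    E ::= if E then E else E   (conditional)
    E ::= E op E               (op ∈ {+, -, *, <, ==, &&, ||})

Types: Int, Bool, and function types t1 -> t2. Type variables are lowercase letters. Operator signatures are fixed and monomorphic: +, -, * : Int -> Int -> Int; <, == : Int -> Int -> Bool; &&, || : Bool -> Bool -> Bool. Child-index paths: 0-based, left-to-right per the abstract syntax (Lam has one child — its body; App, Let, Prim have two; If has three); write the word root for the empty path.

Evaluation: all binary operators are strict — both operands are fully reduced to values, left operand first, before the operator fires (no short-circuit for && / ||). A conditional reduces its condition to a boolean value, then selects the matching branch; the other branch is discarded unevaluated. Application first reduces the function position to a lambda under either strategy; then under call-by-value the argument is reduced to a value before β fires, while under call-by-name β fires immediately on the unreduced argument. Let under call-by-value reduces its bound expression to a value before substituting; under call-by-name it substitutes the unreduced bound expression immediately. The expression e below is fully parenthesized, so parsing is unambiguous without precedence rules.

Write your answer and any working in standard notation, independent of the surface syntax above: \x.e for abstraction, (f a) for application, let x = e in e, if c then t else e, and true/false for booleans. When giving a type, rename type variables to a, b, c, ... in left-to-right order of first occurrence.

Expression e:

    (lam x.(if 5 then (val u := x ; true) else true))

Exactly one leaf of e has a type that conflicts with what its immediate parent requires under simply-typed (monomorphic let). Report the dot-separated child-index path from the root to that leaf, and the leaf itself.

Answer: 0.0 : 5

Trace:
  unify Int ~ Bool
  FAIL: mismatch Int ~ Bool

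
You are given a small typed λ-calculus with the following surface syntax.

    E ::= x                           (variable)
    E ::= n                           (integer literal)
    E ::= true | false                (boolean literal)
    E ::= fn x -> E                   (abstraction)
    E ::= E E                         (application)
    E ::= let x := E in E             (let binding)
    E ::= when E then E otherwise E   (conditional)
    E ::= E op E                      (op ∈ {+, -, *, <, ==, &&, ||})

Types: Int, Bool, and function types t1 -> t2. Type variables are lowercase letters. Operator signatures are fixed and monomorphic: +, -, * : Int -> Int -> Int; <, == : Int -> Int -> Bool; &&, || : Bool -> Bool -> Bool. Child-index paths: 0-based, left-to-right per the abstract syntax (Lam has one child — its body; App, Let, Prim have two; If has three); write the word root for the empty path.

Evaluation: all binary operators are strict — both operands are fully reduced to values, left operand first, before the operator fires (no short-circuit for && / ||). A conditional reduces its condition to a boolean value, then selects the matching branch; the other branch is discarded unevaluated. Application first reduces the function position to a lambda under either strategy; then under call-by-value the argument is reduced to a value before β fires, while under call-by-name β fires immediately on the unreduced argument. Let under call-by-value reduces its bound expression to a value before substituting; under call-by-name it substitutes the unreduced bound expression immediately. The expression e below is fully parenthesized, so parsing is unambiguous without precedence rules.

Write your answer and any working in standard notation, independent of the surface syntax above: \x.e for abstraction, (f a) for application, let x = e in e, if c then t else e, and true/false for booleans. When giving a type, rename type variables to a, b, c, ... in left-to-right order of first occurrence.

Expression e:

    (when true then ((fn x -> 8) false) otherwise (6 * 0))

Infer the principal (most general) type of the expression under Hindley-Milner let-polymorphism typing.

Derivation:
  unify Bool ~ Bool
\x._ : a -> Int
  unify a -> Int ~ Bool -> b
  unify a ~ Bool
  unify Int ~ b
_ _ : Int
  unify Int ~ Int
  unify Int ~ Int
  unify Int ~ Int

Answer: Int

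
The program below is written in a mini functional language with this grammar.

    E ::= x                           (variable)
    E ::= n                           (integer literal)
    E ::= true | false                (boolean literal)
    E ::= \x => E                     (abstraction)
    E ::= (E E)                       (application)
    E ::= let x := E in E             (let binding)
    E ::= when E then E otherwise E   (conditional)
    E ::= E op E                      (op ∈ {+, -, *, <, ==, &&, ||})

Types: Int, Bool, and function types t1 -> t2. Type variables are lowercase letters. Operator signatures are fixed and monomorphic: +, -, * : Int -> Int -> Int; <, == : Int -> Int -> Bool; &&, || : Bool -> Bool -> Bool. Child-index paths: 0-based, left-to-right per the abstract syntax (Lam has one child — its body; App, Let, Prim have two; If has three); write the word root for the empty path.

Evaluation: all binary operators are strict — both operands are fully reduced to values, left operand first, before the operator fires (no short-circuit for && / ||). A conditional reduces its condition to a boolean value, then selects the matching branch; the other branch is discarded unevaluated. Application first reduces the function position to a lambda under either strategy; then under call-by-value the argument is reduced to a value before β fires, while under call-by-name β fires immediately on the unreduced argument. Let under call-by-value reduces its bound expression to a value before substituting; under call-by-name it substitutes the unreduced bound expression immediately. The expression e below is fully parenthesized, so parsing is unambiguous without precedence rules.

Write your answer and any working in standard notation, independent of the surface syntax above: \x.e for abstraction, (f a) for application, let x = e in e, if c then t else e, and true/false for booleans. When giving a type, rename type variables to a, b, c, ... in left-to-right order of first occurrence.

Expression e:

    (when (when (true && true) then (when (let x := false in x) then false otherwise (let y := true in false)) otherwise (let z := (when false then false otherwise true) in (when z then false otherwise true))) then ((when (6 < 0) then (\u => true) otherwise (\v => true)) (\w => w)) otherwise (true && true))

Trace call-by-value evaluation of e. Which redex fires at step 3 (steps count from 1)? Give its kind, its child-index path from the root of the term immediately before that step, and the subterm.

Trace:
step 0: (if (if (true && true) then (if (let x = false in x) then false else (let y = true in false)) else (let z = (if false then false else true) in (if z then false else true))) then ((if (6 < 0) then (\u.true) else (\v.true)) (\w.w)) else (true && true))
step 1: [delta@0.0] (if (if true then (if (let x = false in x) then false else (let y = true in false)) else (let z = (if false then false else true) in (if z then false else true))) then ((if (6 < 0) then (\u.true) else (\v.true)) (\w.w)) else (true && true))
step 2: [if@0] (if (if (let x = false in x) then false else (let y = true in false)) then ((if (6 < 0) then (\u.true) else (\v.true)) (\w.w)) else (true && true))
step 3: [let@0.0] (if (if false then false else (let y = true in false)) then ((if (6 < 0) then (\u.true) else (\v.true)) (\w.w)) else (true && true))

Answer: let at 0.0 : (let x = false in x)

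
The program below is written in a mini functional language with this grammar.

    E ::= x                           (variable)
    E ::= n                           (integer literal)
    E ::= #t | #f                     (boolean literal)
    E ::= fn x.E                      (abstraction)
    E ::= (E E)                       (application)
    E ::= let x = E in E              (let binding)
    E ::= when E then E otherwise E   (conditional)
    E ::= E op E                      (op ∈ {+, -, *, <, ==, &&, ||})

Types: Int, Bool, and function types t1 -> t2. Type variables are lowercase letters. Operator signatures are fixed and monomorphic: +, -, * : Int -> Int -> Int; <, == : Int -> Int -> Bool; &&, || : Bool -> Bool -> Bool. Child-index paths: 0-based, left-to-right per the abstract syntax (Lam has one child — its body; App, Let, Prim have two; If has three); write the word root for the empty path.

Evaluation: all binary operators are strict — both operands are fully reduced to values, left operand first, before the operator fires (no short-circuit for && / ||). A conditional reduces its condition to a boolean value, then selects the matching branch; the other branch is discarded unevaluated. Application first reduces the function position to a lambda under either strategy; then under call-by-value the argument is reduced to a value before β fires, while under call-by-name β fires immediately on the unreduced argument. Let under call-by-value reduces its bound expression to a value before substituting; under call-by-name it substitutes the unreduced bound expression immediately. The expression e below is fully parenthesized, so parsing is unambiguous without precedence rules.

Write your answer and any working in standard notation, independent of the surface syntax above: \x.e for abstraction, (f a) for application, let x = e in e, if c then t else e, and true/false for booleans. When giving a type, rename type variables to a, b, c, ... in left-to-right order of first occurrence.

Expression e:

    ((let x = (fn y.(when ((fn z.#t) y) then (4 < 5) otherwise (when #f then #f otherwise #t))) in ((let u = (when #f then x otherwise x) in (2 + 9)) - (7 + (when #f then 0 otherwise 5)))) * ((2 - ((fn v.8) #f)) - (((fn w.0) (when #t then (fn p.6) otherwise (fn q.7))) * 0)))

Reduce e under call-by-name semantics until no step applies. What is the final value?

Derivation:
step 0: ((let x = (\y.(if ((\z.true) y) then (4 < 5) else (if false then false else true))) in ((let u = (if false then x else x) in (2 + 9)) - (7 + (if false then 0 else 5)))) * ((2 - ((\v.8) false)) - (((\w.0) (if true then (\p.6) else (\q.7))) * 0)))
step 1: [let@0] (((let u = (if false then (\y.(if ((\z.true) y) then (4 < 5) else (if false then false else true))) else (\y.(if ((\z.true) y) then (4 < 5) else (if false then false else true)))) in (2 + 9)) - (7 + (if false then 0 else 5))) * ((2 - ((\v.8) false)) - (((\w.0) (if true then (\p.6) else (\q.7))) * 0)))
step 2: [let@0.0] (((2 + 9) - (7 + (if false then 0 else 5))) * ((2 - ((\v.8) false)) - (((\w.0) (if true then (\p.6) else (\q.7))) * 0)))
step 3: [delta@0.0] ((11 - (7 + (if false then 0 else 5))) * ((2 - ((\v.8) false)) - (((\w.0) (if true then (\p.6) else (\q.7))) * 0)))
step 4: [if@0.1.1] ((11 - (7 + 5)) * ((2 - ((\v.8) false)) - (((\w.0) (if true then (\p.6) else (\q.7))) * 0)))
step 5: [delta@0.1] ((11 - 12) * ((2 - ((\v.8) false)) - (((\w.0) (if true then (\p.6) else (\q.7))) * 0)))
step 6: [delta@0] (-1 * ((2 - ((\v.8) false)) - (((\w.0) (if true then (\p.6) else (\q.7))) * 0)))
step 7: [beta@1.0.1] (-1 * ((2 - 8) - (((\w.0) (if true then (\p.6) else (\q.7))) * 0)))
step 8: [delta@1.0] (-1 * (-6 - (((\w.0) (if true then (\p.6) else (\q.7))) * 0)))
step 9: [beta@1.1.0] (-1 * (-6 - (0 * 0)))
step 10: [delta@1.1] (-1 * (-6 - 0))
step 11: [delta@1] (-1 * -6)
step 12: [delta@root] 6

Answer: 6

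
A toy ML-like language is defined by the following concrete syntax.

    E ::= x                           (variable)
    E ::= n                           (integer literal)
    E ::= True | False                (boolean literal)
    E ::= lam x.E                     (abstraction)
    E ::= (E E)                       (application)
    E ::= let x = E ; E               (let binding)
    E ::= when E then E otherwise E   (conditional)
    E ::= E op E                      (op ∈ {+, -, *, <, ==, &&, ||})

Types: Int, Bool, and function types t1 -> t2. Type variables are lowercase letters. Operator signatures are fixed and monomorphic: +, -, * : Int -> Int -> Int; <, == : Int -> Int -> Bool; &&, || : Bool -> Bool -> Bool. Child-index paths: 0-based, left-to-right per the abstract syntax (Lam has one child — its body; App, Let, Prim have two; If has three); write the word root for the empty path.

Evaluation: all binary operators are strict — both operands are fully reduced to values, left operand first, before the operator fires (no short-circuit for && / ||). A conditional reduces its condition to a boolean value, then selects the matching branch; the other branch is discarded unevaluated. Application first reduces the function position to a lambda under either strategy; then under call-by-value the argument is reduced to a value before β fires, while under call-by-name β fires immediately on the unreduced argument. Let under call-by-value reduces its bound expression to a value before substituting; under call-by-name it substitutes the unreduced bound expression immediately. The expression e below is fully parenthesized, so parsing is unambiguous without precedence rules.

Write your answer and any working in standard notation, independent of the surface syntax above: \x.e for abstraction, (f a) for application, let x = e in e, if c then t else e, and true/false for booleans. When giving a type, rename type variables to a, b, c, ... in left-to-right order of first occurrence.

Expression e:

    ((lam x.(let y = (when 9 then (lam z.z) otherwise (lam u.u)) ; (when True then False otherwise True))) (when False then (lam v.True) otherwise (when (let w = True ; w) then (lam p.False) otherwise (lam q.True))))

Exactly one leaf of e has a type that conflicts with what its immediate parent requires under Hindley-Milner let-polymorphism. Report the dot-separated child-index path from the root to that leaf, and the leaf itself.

Derivation:
  unify Int ~ Bool
  FAIL: mismatch Int ~ Bool

Answer: 0.0.0.0 : 9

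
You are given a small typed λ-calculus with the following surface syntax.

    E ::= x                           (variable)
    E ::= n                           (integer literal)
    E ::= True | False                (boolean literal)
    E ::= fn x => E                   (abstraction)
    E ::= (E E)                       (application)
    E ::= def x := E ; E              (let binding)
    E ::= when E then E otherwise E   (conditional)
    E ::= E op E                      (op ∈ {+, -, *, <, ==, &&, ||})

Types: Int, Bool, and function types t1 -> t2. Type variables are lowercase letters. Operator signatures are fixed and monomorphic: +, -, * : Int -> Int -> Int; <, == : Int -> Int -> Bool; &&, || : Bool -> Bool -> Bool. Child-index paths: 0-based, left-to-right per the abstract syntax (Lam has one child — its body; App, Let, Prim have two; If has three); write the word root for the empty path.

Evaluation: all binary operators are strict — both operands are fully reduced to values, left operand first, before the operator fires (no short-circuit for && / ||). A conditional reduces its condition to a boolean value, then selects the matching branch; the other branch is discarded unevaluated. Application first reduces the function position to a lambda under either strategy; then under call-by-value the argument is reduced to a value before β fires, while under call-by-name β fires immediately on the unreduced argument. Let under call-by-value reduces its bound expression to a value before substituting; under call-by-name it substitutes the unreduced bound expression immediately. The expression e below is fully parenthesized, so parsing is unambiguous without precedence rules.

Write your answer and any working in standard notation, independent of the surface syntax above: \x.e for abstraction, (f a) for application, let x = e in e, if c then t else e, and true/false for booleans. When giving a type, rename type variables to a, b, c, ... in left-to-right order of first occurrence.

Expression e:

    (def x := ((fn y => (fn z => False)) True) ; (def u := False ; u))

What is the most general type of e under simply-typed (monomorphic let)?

Answer: Bool

Trace:
\z._ : b -> Bool
\y._ : a -> b -> Bool
  unify a -> b -> Bool ~ Bool -> c
  unify a ~ Bool
  unify b -> Bool ~ c
_ _ : b -> Bool
let x : b -> Bool
let u : Bool
u : Bool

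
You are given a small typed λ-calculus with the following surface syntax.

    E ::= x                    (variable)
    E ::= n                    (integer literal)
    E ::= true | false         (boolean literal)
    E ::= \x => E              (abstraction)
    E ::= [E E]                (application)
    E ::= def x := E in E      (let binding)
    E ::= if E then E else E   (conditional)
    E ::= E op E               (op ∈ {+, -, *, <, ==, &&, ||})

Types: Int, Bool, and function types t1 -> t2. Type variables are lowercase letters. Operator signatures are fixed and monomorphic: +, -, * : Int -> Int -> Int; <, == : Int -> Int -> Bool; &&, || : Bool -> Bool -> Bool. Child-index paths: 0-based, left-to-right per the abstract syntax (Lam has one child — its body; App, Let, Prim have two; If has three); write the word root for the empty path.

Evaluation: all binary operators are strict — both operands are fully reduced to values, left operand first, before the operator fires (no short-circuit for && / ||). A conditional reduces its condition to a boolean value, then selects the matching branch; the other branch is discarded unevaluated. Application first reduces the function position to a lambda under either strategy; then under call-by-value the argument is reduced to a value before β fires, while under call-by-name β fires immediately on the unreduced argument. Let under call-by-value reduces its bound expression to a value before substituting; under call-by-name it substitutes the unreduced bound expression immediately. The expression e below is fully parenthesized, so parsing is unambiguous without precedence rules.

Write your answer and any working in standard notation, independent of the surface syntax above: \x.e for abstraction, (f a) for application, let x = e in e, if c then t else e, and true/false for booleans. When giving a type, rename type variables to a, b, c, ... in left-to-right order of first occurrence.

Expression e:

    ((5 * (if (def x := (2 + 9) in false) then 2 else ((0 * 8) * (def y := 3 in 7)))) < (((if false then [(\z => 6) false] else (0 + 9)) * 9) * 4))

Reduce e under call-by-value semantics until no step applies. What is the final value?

Working:
step 0: ((5 * (if (let x = (2 + 9) in false) then 2 else ((0 * 8) * (let y = 3 in 7)))) < (((if false then ((\z.6) false) else (0 + 9)) * 9) * 4))
step 1: [delta@0.1.0.0] ((5 * (if (let x = 11 in false) then 2 else ((0 * 8) * (let y = 3 in 7)))) < (((if false then ((\z.6) false) else (0 + 9)) * 9) * 4))
step 2: [let@0.1.0] ((5 * (if false then 2 else ((0 * 8) * (let y = 3 in 7)))) < (((if false then ((\z.6) false) else (0 + 9)) * 9) * 4))
step 3: [if@0.1] ((5 * ((0 * 8) * (let y = 3 in 7))) < (((if false then ((\z.6) false) else (0 + 9)) * 9) * 4))
step 4: [delta@0.1.0] ((5 * (0 * (let y = 3 in 7))) < (((if false then ((\z.6) false) else (0 + 9)) * 9) * 4))
step 5: [let@0.1.1] ((5 * (0 * 7)) < (((if false then ((\z.6) false) else (0 + 9)) * 9) * 4))
step 6: [delta@0.1] ((5 * 0) < (((if false then ((\z.6) false) else (0 + 9)) * 9) * 4))
step 7: [delta@0] (0 < (((if false then ((\z.6) false) else (0 + 9)) * 9) * 4))
step 8: [if@1.0.0] (0 < (((0 + 9) * 9) * 4))
step 9: [delta@1.0.0] (0 < ((9 * 9) * 4))
step 10: [delta@1.0] (0 < (81 * 4))
step 11: [delta@1] (0 < 324)
step 12: [delta@root] true

Answer: true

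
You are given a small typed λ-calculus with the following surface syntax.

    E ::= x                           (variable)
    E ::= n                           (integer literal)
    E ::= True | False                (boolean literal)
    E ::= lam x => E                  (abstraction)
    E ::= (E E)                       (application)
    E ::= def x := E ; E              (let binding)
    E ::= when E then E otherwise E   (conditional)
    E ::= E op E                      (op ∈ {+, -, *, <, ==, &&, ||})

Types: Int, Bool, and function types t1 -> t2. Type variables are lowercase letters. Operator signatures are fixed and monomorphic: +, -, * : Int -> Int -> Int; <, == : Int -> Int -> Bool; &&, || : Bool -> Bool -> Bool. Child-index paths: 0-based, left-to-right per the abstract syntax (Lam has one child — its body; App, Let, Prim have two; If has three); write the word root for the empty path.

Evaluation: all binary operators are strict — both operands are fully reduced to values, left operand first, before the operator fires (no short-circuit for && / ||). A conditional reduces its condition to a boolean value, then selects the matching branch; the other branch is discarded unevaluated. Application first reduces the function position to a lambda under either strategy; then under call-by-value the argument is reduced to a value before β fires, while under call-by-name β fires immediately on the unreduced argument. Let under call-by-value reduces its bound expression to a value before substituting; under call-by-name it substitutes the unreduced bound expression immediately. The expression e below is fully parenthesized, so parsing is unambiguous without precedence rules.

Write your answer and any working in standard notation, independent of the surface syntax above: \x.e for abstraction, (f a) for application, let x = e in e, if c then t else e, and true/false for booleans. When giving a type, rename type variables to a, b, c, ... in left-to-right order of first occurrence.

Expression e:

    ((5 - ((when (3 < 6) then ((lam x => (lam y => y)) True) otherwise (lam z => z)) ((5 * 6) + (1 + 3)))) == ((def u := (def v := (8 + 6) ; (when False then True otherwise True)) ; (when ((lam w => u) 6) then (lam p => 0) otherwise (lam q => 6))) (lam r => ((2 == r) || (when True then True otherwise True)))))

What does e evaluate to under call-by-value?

Trace:
step 0: ((5 - ((if (3 < 6) then ((\x.(\y.y)) true) else (\z.z)) ((5 * 6) + (1 + 3)))) == ((let u = (let v = (8 + 6) in (if false then true else true)) in (if ((\w.u) 6) then (\p.0) else (\q.6))) (\r.((2 == r) || (if true then true else true)))))
step 1: [delta@0.1.0.0] ((5 - ((if true then ((\x.(\y.y)) true) else (\z.z)) ((5 * 6) + (1 + 3)))) == ((let u = (let v = (8 + 6) in (if false then true else true)) in (if ((\w.u) 6) then (\p.0) else (\q.6))) (\r.((2 == r) || (if true then true else true)))))
step 2: [if@0.1.0] ((5 - (((\x.(\y.y)) true) ((5 * 6) + (1 + 3)))) == ((let u = (let v = (8 + 6) in (if false then true else true)) in (if ((\w.u) 6) then (\p.0) else (\q.6))) (\r.((2 == r) || (if true then true else true)))))
step 3: [beta@0.1.0] ((5 - ((\y.y) ((5 * 6) + (1 + 3)))) == ((let u = (let v = (8 + 6) in (if false then true else true)) in (if ((\w.u) 6) then (\p.0) else (\q.6))) (\r.((2 == r) || (if true then true else true)))))
step 4: [delta@0.1.1.0] ((5 - ((\y.y) (30 + (1 + 3)))) == ((let u = (let v = (8 + 6) in (if false then true else true)) in (if ((\w.u) 6) then (\p.0) else (\q.6))) (\r.((2 == r) || (if true then true else true)))))
step 5: [delta@0.1.1.1] ((5 - ((\y.y) (30 + 4))) == ((let u = (let v = (8 + 6) in (if false then true else true)) in (if ((\w.u) 6) then (\p.0) else (\q.6))) (\r.((2 == r) || (if true then true else true)))))
step 6: [delta@0.1.1] ((5 - ((\y.y) 34)) == ((let u = (let v = (8 + 6) in (if false then true else true)) in (if ((\w.u) 6) then (\p.0) else (\q.6))) (\r.((2 == r) || (if true then true else true)))))
step 7: [beta@0.1] ((5 - 34) == ((let u = (let v = (8 + 6) in (if false then true else true)) in (if ((\w.u) 6) then (\p.0) else (\q.6))) (\r.((2 == r) || (if true then true else true)))))
step 8: [delta@0] (-29 == ((let u = (let v = (8 + 6) in (if false then true else true)) in (if ((\w.u) 6) then (\p.0) else (\q.6))) (\r.((2 == r) || (if true then true else true)))))
step 9: [delta@1.0.0.0] (-29 == ((let u = (let v = 14 in (if false then true else true)) in (if ((\w.u) 6) then (\p.0) else (\q.6))) (\r.((2 == r) || (if true then true else true)))))
step 10: [let@1.0.0] (-29 == ((let u = (if false then true else true) in (if ((\w.u) 6) then (\p.0) else (\q.6))) (\r.((2 == r) || (if true then true else true)))))
step 11: [if@1.0.0] (-29 == ((let u = true in (if ((\w.u) 6) then (\p.0) else (\q.6))) (\r.((2 == r) || (if true then true else true)))))
step 12: [let@1.0] (-29 == ((if ((\w.true) 6) then (\p.0) else (\q.6)) (\r.((2 == r) || (if true then true else true)))))
step 13: [beta@1.0.0] (-29 == ((if true then (\p.0) else (\q.6)) (\r.((2 == r) || (if true then true else true)))))
step 14: [if@1.0] (-29 == ((\p.0) (\r.((2 == r) || (if true then true else true)))))
step 15: [beta@1] (-29 == 0)
step 16: [delta@root] false

Answer: false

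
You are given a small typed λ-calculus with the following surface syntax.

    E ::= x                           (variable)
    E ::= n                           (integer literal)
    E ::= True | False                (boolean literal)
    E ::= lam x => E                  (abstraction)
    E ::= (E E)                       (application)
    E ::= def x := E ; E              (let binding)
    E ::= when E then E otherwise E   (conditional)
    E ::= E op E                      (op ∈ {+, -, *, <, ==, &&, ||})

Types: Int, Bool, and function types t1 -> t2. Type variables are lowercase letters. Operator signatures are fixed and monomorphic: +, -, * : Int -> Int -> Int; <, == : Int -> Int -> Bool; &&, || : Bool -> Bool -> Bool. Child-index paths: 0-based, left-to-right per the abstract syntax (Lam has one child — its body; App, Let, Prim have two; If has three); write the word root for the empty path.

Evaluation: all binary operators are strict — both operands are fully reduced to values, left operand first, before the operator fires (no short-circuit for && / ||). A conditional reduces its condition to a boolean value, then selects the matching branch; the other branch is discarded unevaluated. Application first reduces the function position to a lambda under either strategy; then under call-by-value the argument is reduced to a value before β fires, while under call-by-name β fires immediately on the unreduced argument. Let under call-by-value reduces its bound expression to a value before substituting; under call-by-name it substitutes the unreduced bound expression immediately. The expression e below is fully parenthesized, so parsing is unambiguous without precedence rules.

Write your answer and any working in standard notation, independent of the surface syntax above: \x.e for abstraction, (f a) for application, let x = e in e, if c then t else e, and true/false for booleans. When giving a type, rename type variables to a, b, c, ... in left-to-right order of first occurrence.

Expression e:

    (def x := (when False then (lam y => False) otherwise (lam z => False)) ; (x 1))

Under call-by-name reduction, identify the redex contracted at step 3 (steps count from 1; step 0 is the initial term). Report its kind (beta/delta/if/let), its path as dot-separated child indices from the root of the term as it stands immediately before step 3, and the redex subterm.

Trace:
step 0: (let x = (if false then (\y.false) else (\z.false)) in (x 1))
step 1: [let@root] ((if false then (\y.false) else (\z.false)) 1)
step 2: [if@0] ((\z.false) 1)
step 3: [beta@root] false

Answer: beta at root : ((\z.false) 1)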